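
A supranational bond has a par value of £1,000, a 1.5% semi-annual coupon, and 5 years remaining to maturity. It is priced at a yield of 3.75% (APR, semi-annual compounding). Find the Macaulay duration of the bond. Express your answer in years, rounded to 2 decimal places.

4.82 years

Periodic yield y = 0.01875. Discount each cash flow and weight by its period:
  t   CF        PV=CF/(1+0.01875)^t    t·PV
  1         7.50         7.3620         7.3620
  2         7.50         7.2265        14.4529
  3         7.50         7.0935        21.2804
  4         7.50         6.9629        27.8516
  5         7.50         6.8348        34.1738
  6         7.50         6.7090        40.2538
  7         7.50         6.5855        46.0984
  8         7.50         6.4643        51.7143
  9         7.50         6.3453        57.1078
  10    1,007.50       836.6982     8,366.9821
  Σ                    898.2818     8,667.2770
Price P = Σ PV = 898.2818.
Macaulay duration = Σ(t·PV) / P = 8,667.2770 / 898.2818 = 9.64873 half-year periods.
In years: 9.64873 / 2 = 4.82436 years.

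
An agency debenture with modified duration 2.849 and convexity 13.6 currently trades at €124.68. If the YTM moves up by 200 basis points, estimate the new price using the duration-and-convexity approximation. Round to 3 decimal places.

€117.915

Duration effect: -D_mod·Δy = -2.849 × (+0.02) = -0.056980
Convexity effect: ½·C·(Δy)² = 0.5 × 13.6 × (0.02)² = +0.0027200
ΔP/P ≈ -0.056980 + 0.0027200 = -0.054260
New price ≈ 124.68 × (1 - 0.054260) = 117.9148632.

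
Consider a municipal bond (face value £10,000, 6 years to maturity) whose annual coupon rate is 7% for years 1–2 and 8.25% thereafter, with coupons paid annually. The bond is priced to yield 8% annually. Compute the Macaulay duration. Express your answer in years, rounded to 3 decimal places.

5.052 years

Periodic yield y = 0.08. Discount each cash flow and weight by its year:
  t   CF        PV=CF/(1+0.08)^t    t·PV
  1       700.00       648.1481       648.1481
  2       700.00       600.1372     1,200.2743
  3       825.00       654.9116     1,964.7348
  4       825.00       606.3996     2,425.5985
  5       825.00       561.4811     2,807.4057
  6    10,825.00     6,821.5862    40,929.5173
  Σ                  9,892.6639    49,975.6788
Price P = Σ PV = 9,892.6639.
Macaulay duration = Σ(t·PV) / P = 49,975.6788 / 9,892.6639 = 5.05179 years.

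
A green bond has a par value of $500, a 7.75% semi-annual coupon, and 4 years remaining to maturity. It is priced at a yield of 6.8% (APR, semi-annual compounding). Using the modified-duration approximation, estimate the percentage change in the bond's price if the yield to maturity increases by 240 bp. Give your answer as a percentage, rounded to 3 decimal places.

-8.180%

Periodic yield y = 0.034. Modified duration first:
  t   CF        PV=CF/(1+0.034)^t    t·PV
  1       19.375        18.7379        18.7379
  2       19.375        18.1218        36.2435
  3       19.375        17.5259        52.5777
  4       19.375        16.9496        67.7984
  5       19.375        16.3923        81.9613
  6       19.375        15.8533        95.1195
  7       19.375        15.3320       107.3238
  8      519.375       397.4813     3,179.8506
  Σ                    516.3940     3,639.6128
P = 516.3940; D_Mac = 7.04813 half-year periods = 3.52407 yrs; D_mod = 3.52407/(1+0.034) = 3.40819 yrs.
ΔP/P ≈ -D_mod · Δy = -3.40819 × (+0.024) = -0.081796 = -8.1796%.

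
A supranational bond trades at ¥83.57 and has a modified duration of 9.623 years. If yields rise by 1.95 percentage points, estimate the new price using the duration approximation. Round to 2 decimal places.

Duration approximation: ΔP/P ≈ -D_mod · Δy = -9.623 × (+0.0195) = -0.1876485.
New price ≈ 83.57 × (1 - 0.1876485) = 67.888214855.

¥67.89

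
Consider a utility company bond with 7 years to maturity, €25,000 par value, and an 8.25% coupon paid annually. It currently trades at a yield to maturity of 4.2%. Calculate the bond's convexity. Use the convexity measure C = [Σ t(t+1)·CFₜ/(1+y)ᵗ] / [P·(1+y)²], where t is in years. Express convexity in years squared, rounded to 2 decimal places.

With y = 0.042:
  t   CF        PV=CF/(1+0.042)^t    t·PV        t(t+1)·PV
  1     2,062.50     1,979.3666     1,979.3666       3,958.7332
  2     2,062.50     1,899.5841     3,799.1681      11,397.5044
  3     2,062.50     1,823.0173     5,469.0520      21,876.2081
  4     2,062.50     1,749.5368     6,998.1472      34,990.7360
  5     2,062.50     1,679.0180     8,395.0902      50,370.5412
  6     2,062.50     1,611.3417     9,668.0501      67,676.3509
  7    27,062.50    20,290.5529   142,033.8702   1,136,270.9614
  Σ                 31,032.4174   178,342.7445   1,326,541.0352
P = 31,032.4174.
Convexity = Σ t(t+1)·PV / [P·(1+y)²] = 1,326,541.0352 / (31,032.4174 × 1.085764) = 39.37038.

39.37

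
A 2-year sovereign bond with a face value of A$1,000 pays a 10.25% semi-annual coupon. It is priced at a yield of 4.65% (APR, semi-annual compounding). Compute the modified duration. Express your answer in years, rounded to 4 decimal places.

Periodic yield y = 0.02325. First find Macaulay duration:
  t   CF        PV=CF/(1+0.02325)^t    t·PV
  1        51.25        50.0855        50.0855
  2        51.25        48.9475        97.8950
  3        51.25        47.8353       143.5059
  4     1,051.25       958.9125     3,835.6501
  Σ                  1,105.7808     4,127.1366
P = 1,105.7808; Macaulay duration = 4,127.1366 / 1,105.7808 = 3.73233 half-year periods = 1.86616 years.
Modified duration = D_Mac / (1 + y) = 1.86616 / 1.02325 = 1.82376 years.

1.8238 years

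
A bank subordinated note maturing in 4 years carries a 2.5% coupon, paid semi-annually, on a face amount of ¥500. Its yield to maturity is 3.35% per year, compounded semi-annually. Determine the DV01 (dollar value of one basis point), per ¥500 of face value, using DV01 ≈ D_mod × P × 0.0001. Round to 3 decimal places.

Periodic yield y = 0.01675.
  t   CF        PV=CF/(1+0.01675)^t    t·PV
  1         6.25         6.1470         6.1470
  2         6.25         6.0458        12.0915
  3         6.25         5.9462        17.8385
  4         6.25         5.8482        23.3929
  5         6.25         5.7519        28.7594
  6         6.25         5.6571        33.9427
  7         6.25         5.5639        38.9474
  8       506.25       443.2529     3,546.0232
  Σ                    484.2130     3,707.1426
P = 484.2130; D_Mac = 7.65602 half-year periods = 3.82801 yrs; D_mod = 3.76495 yrs.
DV01 ≈ 3.76495 × 484.2130 × 0.0001 = 0.182304.

¥0.182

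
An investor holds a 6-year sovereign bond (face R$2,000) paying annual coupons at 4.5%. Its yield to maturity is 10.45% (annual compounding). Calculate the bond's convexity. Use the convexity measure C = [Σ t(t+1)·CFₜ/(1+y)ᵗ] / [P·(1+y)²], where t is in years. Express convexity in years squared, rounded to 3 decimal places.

28.973

With y = 0.1045:
  t   CF        PV=CF/(1+0.1045)^t    t·PV        t(t+1)·PV
  1        90.00        81.4848        81.4848         162.9697
  2        90.00        73.7753       147.5506         442.6519
  3        90.00        66.7952       200.3856         801.5426
  4        90.00        60.4755       241.9021       1,209.5104
  5        90.00        54.7538       273.7688       1,642.6127
  6     2,090.00     1,151.2031     6,907.2188      48,350.5318
  Σ                  1,488.4878     7,852.3108      52,609.8190
P = 1,488.4878.
Convexity = Σ t(t+1)·PV / [P·(1+y)²] = 52,609.8190 / (1,488.4878 × 1.219920) = 28.97278.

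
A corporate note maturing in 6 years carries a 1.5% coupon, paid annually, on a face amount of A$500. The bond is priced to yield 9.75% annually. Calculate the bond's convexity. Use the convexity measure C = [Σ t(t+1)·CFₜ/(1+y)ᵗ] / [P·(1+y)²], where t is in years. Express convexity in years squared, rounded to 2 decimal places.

With y = 0.0975:
  t   CF        PV=CF/(1+0.0975)^t    t·PV        t(t+1)·PV
  1         7.50         6.8337         6.8337          13.6674
  2         7.50         6.2266        12.4532          37.3597
  3         7.50         5.6735        17.0204          68.0815
  4         7.50         5.1694        20.6777         103.3887
  5         7.50         4.7102        23.5510         141.3058
  6       507.50       290.4082     1,742.4492      12,197.1443
  Σ                    319.0216     1,822.9852      12,560.9474
P = 319.0216.
Convexity = Σ t(t+1)·PV / [P·(1+y)²] = 12,560.9474 / (319.0216 × 1.204506) = 32.68837.

32.69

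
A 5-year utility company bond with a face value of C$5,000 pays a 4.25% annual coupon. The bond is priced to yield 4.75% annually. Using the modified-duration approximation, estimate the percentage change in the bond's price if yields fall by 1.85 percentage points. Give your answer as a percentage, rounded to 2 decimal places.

+8.13%

Periodic yield y = 0.0475. Modified duration first:
  t   CF        PV=CF/(1+0.0475)^t    t·PV
  1       212.50       202.8640       202.8640
  2       212.50       193.6649       387.3298
  3       212.50       184.8829       554.6488
  4       212.50       176.4992       705.9969
  5     5,212.50     4,133.1000    20,665.4998
  Σ                  4,891.0110    22,516.3393
P = 4,891.0110; D_Mac = 4.60362 yrs; D_mod = 4.60362/(1+0.0475) = 4.39486 yrs.
ΔP/P ≈ -D_mod · Δy = -4.39486 × (-0.0185) = +0.081305 = +8.1305%.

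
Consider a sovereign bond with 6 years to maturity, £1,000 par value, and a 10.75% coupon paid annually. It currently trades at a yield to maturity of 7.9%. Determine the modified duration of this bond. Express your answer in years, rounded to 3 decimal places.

4.450 years

Periodic yield y = 0.079. First find Macaulay duration:
  t   CF        PV=CF/(1+0.079)^t    t·PV
  1       107.50        99.6293        99.6293
  2       107.50        92.3348       184.6697
  3       107.50        85.5745       256.7234
  4       107.50        79.3090       317.2362
  5       107.50        73.5024       367.5118
  6     1,107.50       701.8028     4,210.8165
  Σ                  1,132.1527     5,436.5867
P = 1,132.1527; Macaulay duration = 5,436.5867 / 1,132.1527 = 4.80199 years.
Modified duration = D_Mac / (1 + y) = 4.80199 / 1.079 = 4.45041 years.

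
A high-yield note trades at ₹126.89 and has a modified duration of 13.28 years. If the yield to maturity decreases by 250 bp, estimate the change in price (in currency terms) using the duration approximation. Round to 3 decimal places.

+₹42.127

Duration approximation: ΔP/P ≈ -D_mod · Δy = -13.28 × (-0.025) = +0.332000.
ΔP ≈ 126.89 × (+0.332000) = +42.12748.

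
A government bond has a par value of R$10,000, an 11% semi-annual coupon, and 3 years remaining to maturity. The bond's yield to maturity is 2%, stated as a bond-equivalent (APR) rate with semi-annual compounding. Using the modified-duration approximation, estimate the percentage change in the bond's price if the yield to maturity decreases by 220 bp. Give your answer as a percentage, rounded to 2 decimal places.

Periodic yield y = 0.01. Modified duration first:
  t   CF        PV=CF/(1+0.01)^t    t·PV
  1       550.00       544.5545       544.5545
  2       550.00       539.1628     1,078.3257
  3       550.00       533.8246     1,601.4737
  4       550.00       528.5392     2,114.1568
  5       550.00       523.3061     2,616.5306
  6    10,550.00     9,938.5772    59,631.4634
  Σ                 12,607.9644    67,586.5046
P = 12,607.9644; D_Mac = 5.36062 half-year periods = 2.68031 yrs; D_mod = 2.68031/(1+0.01) = 2.65377 yrs.
ΔP/P ≈ -D_mod · Δy = -2.65377 × (-0.022) = +0.058383 = +5.8383%.

+5.84%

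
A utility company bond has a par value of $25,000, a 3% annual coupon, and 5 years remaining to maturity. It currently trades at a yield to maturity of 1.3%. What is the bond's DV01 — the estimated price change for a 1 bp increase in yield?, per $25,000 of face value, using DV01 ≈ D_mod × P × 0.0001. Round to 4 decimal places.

Periodic yield y = 0.013.
  t   CF        PV=CF/(1+0.013)^t    t·PV
  1       750.00       740.3751       740.3751
  2       750.00       730.8738     1,461.7475
  3       750.00       721.4943     2,164.4830
  4       750.00       712.2353     2,848.9411
  5    25,750.00    24,139.5965   120,697.9825
  Σ                 27,044.5750   127,913.5293
P = 27,044.5750; D_Mac = 4.72973 yrs; D_mod = 4.66903 yrs.
DV01 ≈ 4.66903 × 27,044.5750 × 0.0001 = 12.627199.

$12.6272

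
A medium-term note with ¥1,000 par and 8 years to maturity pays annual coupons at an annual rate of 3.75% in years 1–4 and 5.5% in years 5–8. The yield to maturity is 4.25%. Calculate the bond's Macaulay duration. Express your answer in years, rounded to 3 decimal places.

7.008 years

Periodic yield y = 0.0425. Discount each cash flow and weight by its year:
  t   CF        PV=CF/(1+0.0425)^t    t·PV
  1        37.50        35.9712        35.9712
  2        37.50        34.5048        69.0095
  3        37.50        33.0981        99.2943
  4        37.50        31.7488       126.9951
  5        55.00        44.6665       223.3327
  6        55.00        42.8456       257.0736
  7        55.00        41.0989       287.6923
  8     1,055.00       756.2127     6,049.7014
  Σ                  1,020.1466     7,149.0703
Price P = Σ PV = 1,020.1466.
Macaulay duration = Σ(t·PV) / P = 7,149.0703 / 1,020.1466 = 7.00789 years.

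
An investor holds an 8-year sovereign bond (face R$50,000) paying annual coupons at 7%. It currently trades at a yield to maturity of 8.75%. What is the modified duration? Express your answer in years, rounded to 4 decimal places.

Periodic yield y = 0.0875. First find Macaulay duration:
  t   CF        PV=CF/(1+0.0875)^t    t·PV
  1     3,500.00     3,218.3908     3,218.3908
  2     3,500.00     2,959.4398     5,918.8796
  3     3,500.00     2,721.3240     8,163.9719
  4     3,500.00     2,502.3669    10,009.4675
  5     3,500.00     2,301.0270    11,505.1350
  6     3,500.00     2,115.8869    12,695.3214
  7     3,500.00     1,945.6431    13,619.5019
  8    53,500.00    27,347.6276   218,781.0206
  Σ                 45,111.7061   283,911.6888
P = 45,111.7061; Macaulay duration = 283,911.6888 / 45,111.7061 = 6.29353 years.
Modified duration = D_Mac / (1 + y) = 6.29353 / 1.0875 = 5.78715 years.

5.7872 years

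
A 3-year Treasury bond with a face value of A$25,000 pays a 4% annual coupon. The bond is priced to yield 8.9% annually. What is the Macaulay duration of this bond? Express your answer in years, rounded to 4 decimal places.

Periodic yield y = 0.089. Discount each cash flow and weight by its year:
  t   CF        PV=CF/(1+0.089)^t    t·PV
  1     1,000.00       918.2736       918.2736
  2     1,000.00       843.2265     1,686.4530
  3    26,000.00    20,132.1292    60,396.3876
  Σ                 21,893.6293    63,001.1142
Price P = Σ PV = 21,893.6293.
Macaulay duration = Σ(t·PV) / P = 63,001.1142 / 21,893.6293 = 2.87760 years.

2.8776 years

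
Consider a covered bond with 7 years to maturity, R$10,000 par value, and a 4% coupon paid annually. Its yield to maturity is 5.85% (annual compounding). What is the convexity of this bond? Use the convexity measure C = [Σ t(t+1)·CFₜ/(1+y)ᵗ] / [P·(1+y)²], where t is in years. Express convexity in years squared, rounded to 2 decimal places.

42.37

With y = 0.0585:
  t   CF        PV=CF/(1+0.0585)^t    t·PV        t(t+1)·PV
  1       400.00       377.8932       377.8932         755.7865
  2       400.00       357.0083       714.0165       2,142.0496
  3       400.00       337.2775     1,011.8326       4,047.3303
  4       400.00       318.6372     1,274.5490       6,372.7450
  5       400.00       301.0272     1,505.1358       9,030.8148
  6       400.00       284.3903     1,706.3419      11,944.3936
  7    10,400.00     6,985.4969    48,898.4781     391,187.8251
  Σ                  8,961.7306    55,488.2472     425,480.9448
P = 8,961.7306.
Convexity = Σ t(t+1)·PV / [P·(1+y)²] = 425,480.9448 / (8,961.7306 × 1.120422) = 42.37469.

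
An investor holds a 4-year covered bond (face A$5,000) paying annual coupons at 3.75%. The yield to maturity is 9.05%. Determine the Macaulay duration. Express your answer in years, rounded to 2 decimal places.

3.76 years

Periodic yield y = 0.0905. Discount each cash flow and weight by its year:
  t   CF        PV=CF/(1+0.0905)^t    t·PV
  1       187.50       171.9395       171.9395
  2       187.50       157.6703       315.3406
  3       187.50       144.5853       433.7560
  4     5,187.50     3,668.2205    14,672.8819
  Σ                  4,142.4156    15,593.9180
Price P = Σ PV = 4,142.4156.
Macaulay duration = Σ(t·PV) / P = 15,593.9180 / 4,142.4156 = 3.76445 years.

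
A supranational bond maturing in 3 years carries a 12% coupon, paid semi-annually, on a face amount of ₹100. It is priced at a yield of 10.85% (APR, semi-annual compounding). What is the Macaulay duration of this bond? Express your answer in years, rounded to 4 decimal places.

2.6125 years

Periodic yield y = 0.05425. Discount each cash flow and weight by its period:
  t   CF        PV=CF/(1+0.05425)^t    t·PV
  1         6.00         5.6912         5.6912
  2         6.00         5.3984        10.7968
  3         6.00         5.1206        15.3618
  4         6.00         4.8571        19.4284
  5         6.00         4.6072        23.0358
  6       106.00        77.2048       463.2287
  Σ                    102.8793       537.5427
Price P = Σ PV = 102.8793.
Macaulay duration = Σ(t·PV) / P = 537.5427 / 102.8793 = 5.22499 half-year periods.
In years: 5.22499 / 2 = 2.61249 years.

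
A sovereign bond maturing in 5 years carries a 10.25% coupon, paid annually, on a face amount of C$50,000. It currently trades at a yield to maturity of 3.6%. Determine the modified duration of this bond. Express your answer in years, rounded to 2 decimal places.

4.12 years

Periodic yield y = 0.036. First find Macaulay duration:
  t   CF        PV=CF/(1+0.036)^t    t·PV
  1     5,125.00     4,946.9112     4,946.9112
  2     5,125.00     4,775.0108     9,550.0216
  3     5,125.00     4,609.0838    13,827.2514
  4     5,125.00     4,448.9226    17,795.6903
  5    55,125.00    46,190.1982   230,950.9908
  Σ                 64,970.1265   277,070.8653
P = 64,970.1265; Macaulay duration = 277,070.8653 / 64,970.1265 = 4.26459 years.
Modified duration = D_Mac / (1 + y) = 4.26459 / 1.036 = 4.11640 years.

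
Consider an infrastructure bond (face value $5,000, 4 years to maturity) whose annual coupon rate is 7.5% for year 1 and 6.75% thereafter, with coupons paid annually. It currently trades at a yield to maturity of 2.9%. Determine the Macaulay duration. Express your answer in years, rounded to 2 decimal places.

Periodic yield y = 0.029. Discount each cash flow and weight by its year:
  t   CF        PV=CF/(1+0.029)^t    t·PV
  1       375.00       364.4315       364.4315
  2       337.50       318.7447       637.4895
  3       337.50       309.7617       929.2850
  4     5,337.50     4,760.7611    19,043.0444
  Σ                  5,753.6990    20,974.2503
Price P = Σ PV = 5,753.6990.
Macaulay duration = Σ(t·PV) / P = 20,974.2503 / 5,753.6990 = 3.64535 years.

3.65 years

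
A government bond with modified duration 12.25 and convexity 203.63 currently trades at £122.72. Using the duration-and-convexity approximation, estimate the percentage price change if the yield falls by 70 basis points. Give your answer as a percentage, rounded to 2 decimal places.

+9.07%

Duration effect: -D_mod·Δy = -12.25 × (-0.007) = +0.085750
Convexity effect: ½·C·(Δy)² = 0.5 × 203.63 × (-0.007)² = +0.004988935
ΔP/P ≈ +0.085750 + 0.004988935 = +0.090738935
= +9.0738935%.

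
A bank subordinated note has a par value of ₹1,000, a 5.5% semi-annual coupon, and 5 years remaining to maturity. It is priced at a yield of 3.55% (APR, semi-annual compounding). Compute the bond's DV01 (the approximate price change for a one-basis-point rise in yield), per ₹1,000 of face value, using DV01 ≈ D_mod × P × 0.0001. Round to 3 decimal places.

₹0.478

Periodic yield y = 0.01775.
  t   CF        PV=CF/(1+0.01775)^t    t·PV
  1        27.50        27.0204        27.0204
  2        27.50        26.5491        53.0983
  3        27.50        26.0861        78.2583
  4        27.50        25.6312       102.5246
  5        27.50        25.1841       125.9207
  6        27.50        24.7449       148.4695
  7        27.50        24.3134       170.1935
  8        27.50        23.8893       191.1146
  9        27.50        23.4727       211.2541
  10    1,027.50       861.7290     8,617.2902
  Σ                  1,088.6202     9,725.1443
P = 1,088.6202; D_Mac = 8.93346 half-year periods = 4.46673 yrs; D_mod = 4.38883 yrs.
DV01 ≈ 4.38883 × 1,088.6202 × 0.0001 = 0.477777.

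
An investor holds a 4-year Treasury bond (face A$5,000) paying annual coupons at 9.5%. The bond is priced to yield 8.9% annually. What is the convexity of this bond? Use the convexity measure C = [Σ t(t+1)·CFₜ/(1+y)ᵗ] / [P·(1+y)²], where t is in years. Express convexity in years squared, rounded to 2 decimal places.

14.15

With y = 0.089:
  t   CF        PV=CF/(1+0.089)^t    t·PV        t(t+1)·PV
  1       475.00       436.1800       436.1800         872.3600
  2       475.00       400.5326       801.0652       2,403.1955
  3       475.00       367.7985     1,103.3955       4,413.5822
  4     5,475.00     3,892.8942    15,571.5769      77,857.8847
  Σ                  5,097.4053    17,912.2176      85,547.0223
P = 5,097.4053.
Convexity = Σ t(t+1)·PV / [P·(1+y)²] = 85,547.0223 / (5,097.4053 × 1.185921) = 14.15142.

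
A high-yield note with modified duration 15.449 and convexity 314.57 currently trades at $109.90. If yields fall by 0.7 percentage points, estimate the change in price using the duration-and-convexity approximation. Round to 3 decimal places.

+$12.732

Duration effect: -D_mod·Δy = -15.449 × (-0.007) = +0.108143
Convexity effect: ½·C·(Δy)² = 0.5 × 314.57 × (-0.007)² = +0.007706965
ΔP/P ≈ +0.108143 + 0.007706965 = +0.115849965
ΔP ≈ 109.90 × (+0.115849965) = +12.7319111535.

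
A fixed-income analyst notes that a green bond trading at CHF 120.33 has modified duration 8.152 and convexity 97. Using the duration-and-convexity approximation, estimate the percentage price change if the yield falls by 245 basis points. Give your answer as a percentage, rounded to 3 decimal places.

+22.884%

Duration effect: -D_mod·Δy = -8.152 × (-0.0245) = +0.199724
Convexity effect: ½·C·(Δy)² = 0.5 × 97 × (-0.0245)² = +0.029112125
ΔP/P ≈ +0.199724 + 0.029112125 = +0.228836125
= +22.8836125%.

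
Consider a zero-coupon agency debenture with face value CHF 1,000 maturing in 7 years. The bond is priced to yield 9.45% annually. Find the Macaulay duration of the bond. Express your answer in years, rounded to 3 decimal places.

A zero-coupon bond has a single cash flow at maturity, so its Macaulay duration equals its maturity: 7 years.

7.000 years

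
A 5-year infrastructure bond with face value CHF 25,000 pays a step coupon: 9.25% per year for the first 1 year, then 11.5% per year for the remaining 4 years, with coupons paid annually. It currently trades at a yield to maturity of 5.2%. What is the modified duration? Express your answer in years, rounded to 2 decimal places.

Periodic yield y = 0.052. First find Macaulay duration:
  t   CF        PV=CF/(1+0.052)^t    t·PV
  1     2,312.50     2,198.1939     2,198.1939
  2     2,875.00     2,597.8039     5,195.6079
  3     2,875.00     2,469.3954     7,408.1861
  4     2,875.00     2,347.3340     9,389.3360
  5    27,875.00    21,633.9677   108,169.8385
  Σ                 31,246.6949   132,361.1624
P = 31,246.6949; Macaulay duration = 132,361.1624 / 31,246.6949 = 4.23601 years.
Modified duration = D_Mac / (1 + y) = 4.23601 / 1.052 = 4.02662 years.

4.03 years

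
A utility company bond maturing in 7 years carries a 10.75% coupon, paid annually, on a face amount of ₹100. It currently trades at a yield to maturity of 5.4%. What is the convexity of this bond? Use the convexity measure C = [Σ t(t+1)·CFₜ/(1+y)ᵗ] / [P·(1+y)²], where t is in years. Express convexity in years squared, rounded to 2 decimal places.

With y = 0.054:
  t   CF        PV=CF/(1+0.054)^t    t·PV        t(t+1)·PV
  1        10.75        10.1992        10.1992          20.3985
  2        10.75         9.6767        19.3534          58.0602
  3        10.75         9.1809        27.5428         110.1711
  4        10.75         8.7106        34.8422         174.2112
  5        10.75         8.2643        41.3214         247.9286
  6        10.75         7.8409        47.0453         329.3170
  7       110.75        76.6407       536.4849       4,291.8792
  Σ                    130.5133       716.7893       5,231.9657
P = 130.5133.
Convexity = Σ t(t+1)·PV / [P·(1+y)²] = 5,231.9657 / (130.5133 × 1.110916) = 36.08518.

36.09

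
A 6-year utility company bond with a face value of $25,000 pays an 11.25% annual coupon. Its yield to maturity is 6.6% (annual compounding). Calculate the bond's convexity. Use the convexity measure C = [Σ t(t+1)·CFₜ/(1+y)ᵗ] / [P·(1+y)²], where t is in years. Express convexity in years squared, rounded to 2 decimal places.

With y = 0.066:
  t   CF        PV=CF/(1+0.066)^t    t·PV        t(t+1)·PV
  1     2,812.50     2,638.3677     2,638.3677       5,276.7355
  2     2,812.50     2,475.0166     4,950.0333      14,850.0998
  3     2,812.50     2,321.7792     6,965.3376      27,861.3505
  4     2,812.50     2,178.0293     8,712.1171      43,560.5855
  5     2,812.50     2,043.1794    10,215.8972      61,295.3829
  6    27,812.50    18,953.8221   113,722.9326     796,060.5285
  Σ                 30,610.1944   147,204.6855     948,904.6825
P = 30,610.1944.
Convexity = Σ t(t+1)·PV / [P·(1+y)²] = 948,904.6825 / (30,610.1944 × 1.136356) = 27.27986.

27.28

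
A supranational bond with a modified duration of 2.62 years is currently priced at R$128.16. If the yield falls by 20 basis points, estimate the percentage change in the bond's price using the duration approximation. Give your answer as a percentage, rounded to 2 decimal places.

Duration approximation: ΔP/P ≈ -D_mod · Δy = -2.62 × (-0.002) = +0.005240.
As a percentage: +0.5240%.

+0.52%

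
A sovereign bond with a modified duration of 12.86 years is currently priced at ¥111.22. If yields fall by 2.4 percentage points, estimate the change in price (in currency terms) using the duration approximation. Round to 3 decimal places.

Duration approximation: ΔP/P ≈ -D_mod · Δy = -12.86 × (-0.024) = +0.308640.
ΔP ≈ 111.22 × (+0.308640) = +34.3269408.

+¥34.327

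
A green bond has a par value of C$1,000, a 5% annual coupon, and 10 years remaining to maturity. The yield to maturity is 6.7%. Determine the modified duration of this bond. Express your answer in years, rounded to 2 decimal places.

7.46 years

Periodic yield y = 0.067. First find Macaulay duration:
  t   CF        PV=CF/(1+0.067)^t    t·PV
  1        50.00        46.8604        46.8604
  2        50.00        43.9179        87.8357
  3        50.00        41.1601       123.4804
  4        50.00        38.5756       154.3023
  5        50.00        36.1533       180.7665
  6        50.00        33.8831       203.2988
  7        50.00        31.7555       222.2886
  8        50.00        29.7615       238.0919
  9        50.00        27.8927       251.0341
  10    1,050.00       548.9656     5,489.6557
  Σ                    878.9256     6,997.6142
P = 878.9256; Macaulay duration = 6,997.6142 / 878.9256 = 7.96155 years.
Modified duration = D_Mac / (1 + y) = 7.96155 / 1.067 = 7.46163 years.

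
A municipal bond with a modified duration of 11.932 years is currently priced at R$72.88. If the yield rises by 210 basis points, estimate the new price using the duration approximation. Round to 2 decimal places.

R$54.62

Duration approximation: ΔP/P ≈ -D_mod · Δy = -11.932 × (+0.021) = -0.250572.
New price ≈ 72.88 × (1 - 0.250572) = 54.61831264.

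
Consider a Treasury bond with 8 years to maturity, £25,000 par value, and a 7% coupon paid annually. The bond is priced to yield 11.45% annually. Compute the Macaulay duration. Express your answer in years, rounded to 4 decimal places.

Periodic yield y = 0.1145. Discount each cash flow and weight by its year:
  t   CF        PV=CF/(1+0.1145)^t    t·PV
  1     1,750.00     1,570.2109     1,570.2109
  2     1,750.00     1,408.8926     2,817.7853
  3     1,750.00     1,264.1477     3,792.4432
  4     1,750.00     1,134.2734     4,537.0937
  5     1,750.00     1,017.7420     5,088.7099
  6     1,750.00       913.1826     5,479.0954
  7     1,750.00       819.3652     5,735.5567
  8    26,750.00    11,237.8493    89,902.7944
  Σ                 19,365.6637   118,923.6894
Price P = Σ PV = 19,365.6637.
Macaulay duration = Σ(t·PV) / P = 118,923.6894 / 19,365.6637 = 6.14096 years.

6.1410 years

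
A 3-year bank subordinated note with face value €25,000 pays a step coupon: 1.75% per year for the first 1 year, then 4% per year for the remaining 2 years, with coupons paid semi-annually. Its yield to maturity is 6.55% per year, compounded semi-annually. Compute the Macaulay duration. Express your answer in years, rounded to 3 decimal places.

2.900 years

Periodic yield y = 0.03275. Discount each cash flow and weight by its period:
  t   CF        PV=CF/(1+0.03275)^t    t·PV
  1       218.75       211.8131       211.8131
  2       218.75       205.0962       410.1924
  3       500.00       453.9253     1,361.7759
  4       500.00       439.5307     1,758.1227
  5       500.00       425.5925     2,127.9626
  6    25,500.00    21,016.9146   126,101.4873
  Σ                 22,752.8724   131,971.3541
Price P = Σ PV = 22,752.8724.
Macaulay duration = Σ(t·PV) / P = 131,971.3541 / 22,752.8724 = 5.80021 half-year periods.
In years: 5.80021 / 2 = 2.90010 years.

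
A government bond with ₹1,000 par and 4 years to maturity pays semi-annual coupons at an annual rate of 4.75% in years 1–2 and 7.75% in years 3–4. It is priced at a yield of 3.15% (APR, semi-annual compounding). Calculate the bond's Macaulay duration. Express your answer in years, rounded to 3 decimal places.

Periodic yield y = 0.01575. Discount each cash flow and weight by its period:
  t   CF        PV=CF/(1+0.01575)^t    t·PV
  1        23.75        23.3817        23.3817
  2        23.75        23.0192        46.0384
  3        23.75        22.6623        67.9868
  4        23.75        22.3109        89.2434
  5        38.75        35.8375       179.1874
  6        38.75        35.2818       211.6908
  7        38.75        34.7347       243.1431
  8     1,038.75       916.6771     7,333.4169
  Σ                  1,113.9052     8,194.0885
Price P = Σ PV = 1,113.9052.
Macaulay duration = Σ(t·PV) / P = 8,194.0885 / 1,113.9052 = 7.35618 half-year periods.
In years: 7.35618 / 2 = 3.67809 years.

3.678 years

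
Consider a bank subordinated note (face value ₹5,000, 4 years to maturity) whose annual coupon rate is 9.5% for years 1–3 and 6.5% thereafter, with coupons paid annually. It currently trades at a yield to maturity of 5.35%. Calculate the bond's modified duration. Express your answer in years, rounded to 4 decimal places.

3.3543 years

Periodic yield y = 0.0535. First find Macaulay duration:
  t   CF        PV=CF/(1+0.0535)^t    t·PV
  1       475.00       450.8780       450.8780
  2       475.00       427.9810       855.9621
  3       475.00       406.2468     1,218.7405
  4     5,325.00     4,322.9623    17,291.8494
  Σ                  5,608.0682    19,817.4300
P = 5,608.0682; Macaulay duration = 19,817.4300 / 5,608.0682 = 3.53374 years.
Modified duration = D_Mac / (1 + y) = 3.53374 / 1.0535 = 3.35428 years.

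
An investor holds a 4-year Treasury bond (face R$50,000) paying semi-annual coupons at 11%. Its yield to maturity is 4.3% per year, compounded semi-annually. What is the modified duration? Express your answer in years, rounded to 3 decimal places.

Periodic yield y = 0.0215. First find Macaulay duration:
  t   CF        PV=CF/(1+0.0215)^t    t·PV
  1     2,750.00     2,692.1194     2,692.1194
  2     2,750.00     2,635.4571     5,270.9142
  3     2,750.00     2,579.9874     7,739.9621
  4     2,750.00     2,525.6851    10,102.7406
  5     2,750.00     2,472.5258    12,362.6292
  6     2,750.00     2,420.4854    14,522.9124
  7     2,750.00     2,369.5403    16,586.7820
  8    52,750.00    44,495.4390   355,963.5122
  Σ                 62,191.2396   425,241.5722
P = 62,191.2396; Macaulay duration = 425,241.5722 / 62,191.2396 = 6.83764 half-year periods = 3.41882 years.
Modified duration = D_Mac / (1 + y) = 3.41882 / 1.0215 = 3.34686 years.

3.347 years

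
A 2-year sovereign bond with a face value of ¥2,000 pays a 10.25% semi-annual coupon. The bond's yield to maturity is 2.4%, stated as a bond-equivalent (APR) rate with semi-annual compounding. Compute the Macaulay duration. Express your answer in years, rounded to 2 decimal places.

Periodic yield y = 0.012. Discount each cash flow and weight by its period:
  t   CF        PV=CF/(1+0.012)^t    t·PV
  1       102.50       101.2846       101.2846
  2       102.50       100.0836       200.1672
  3       102.50        98.8968       296.6905
  4     2,102.50     2,004.5364     8,018.1457
  Σ                  2,304.8014     8,616.2879
Price P = Σ PV = 2,304.8014.
Macaulay duration = Σ(t·PV) / P = 8,616.2879 / 2,304.8014 = 3.73841 half-year periods.
In years: 3.73841 / 2 = 1.86920 years.

1.87 years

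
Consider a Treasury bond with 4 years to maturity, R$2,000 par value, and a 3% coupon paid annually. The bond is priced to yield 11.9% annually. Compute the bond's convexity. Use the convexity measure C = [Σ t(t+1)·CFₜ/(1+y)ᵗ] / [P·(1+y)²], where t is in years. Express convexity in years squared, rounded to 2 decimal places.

14.89

With y = 0.119:
  t   CF        PV=CF/(1+0.119)^t    t·PV        t(t+1)·PV
  1        60.00        53.6193        53.6193         107.2386
  2        60.00        47.9172        95.8343         287.5030
  3        60.00        42.8214       128.4642         513.8570
  4     2,060.00     1,313.8533     5,255.4132      26,277.0659
  Σ                  1,458.2112     5,533.3310      27,185.6644
P = 1,458.2112.
Convexity = Σ t(t+1)·PV / [P·(1+y)²] = 27,185.6644 / (1,458.2112 × 1.252161) = 14.88879.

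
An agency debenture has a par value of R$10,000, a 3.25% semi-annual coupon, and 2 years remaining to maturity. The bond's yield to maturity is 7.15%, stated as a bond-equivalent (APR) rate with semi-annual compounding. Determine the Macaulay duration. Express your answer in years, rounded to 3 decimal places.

Periodic yield y = 0.03575. Discount each cash flow and weight by its period:
  t   CF        PV=CF/(1+0.03575)^t    t·PV
  1       162.50       156.8911       156.8911
  2       162.50       151.4759       302.9518
  3       162.50       146.2475       438.7426
  4    10,162.50     8,830.4084    35,321.6337
  Σ                  9,285.0230    36,220.2192
Price P = Σ PV = 9,285.0230.
Macaulay duration = Σ(t·PV) / P = 36,220.2192 / 9,285.0230 = 3.90093 half-year periods.
In years: 3.90093 / 2 = 1.95046 years.

1.950 years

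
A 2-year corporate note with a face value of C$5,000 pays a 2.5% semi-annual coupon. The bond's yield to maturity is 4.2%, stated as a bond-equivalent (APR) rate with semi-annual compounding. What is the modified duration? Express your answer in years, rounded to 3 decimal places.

1.922 years

Periodic yield y = 0.021. First find Macaulay duration:
  t   CF        PV=CF/(1+0.021)^t    t·PV
  1        62.50        61.2145        61.2145
  2        62.50        59.9554       119.9109
  3        62.50        58.7223       176.1668
  4     5,062.50     4,658.6713    18,634.6851
  Σ                  4,838.5635    18,991.9773
P = 4,838.5635; Macaulay duration = 18,991.9773 / 4,838.5635 = 3.92513 half-year periods = 1.96256 years.
Modified duration = D_Mac / (1 + y) = 1.96256 / 1.021 = 1.92220 years.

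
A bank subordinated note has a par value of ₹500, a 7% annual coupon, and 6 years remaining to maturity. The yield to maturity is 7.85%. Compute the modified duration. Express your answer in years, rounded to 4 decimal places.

4.7098 years

Periodic yield y = 0.0785. First find Macaulay duration:
  t   CF        PV=CF/(1+0.0785)^t    t·PV
  1        35.00        32.4525        32.4525
  2        35.00        30.0904        60.1808
  3        35.00        27.9002        83.7007
  4        35.00        25.8695       103.4779
  5        35.00        23.9865       119.9326
  6       535.00       339.9640     2,039.7838
  Σ                    480.2630     2,439.5282
P = 480.2630; Macaulay duration = 2,439.5282 / 480.2630 = 5.07957 years.
Modified duration = D_Mac / (1 + y) = 5.07957 / 1.0785 = 4.70984 years.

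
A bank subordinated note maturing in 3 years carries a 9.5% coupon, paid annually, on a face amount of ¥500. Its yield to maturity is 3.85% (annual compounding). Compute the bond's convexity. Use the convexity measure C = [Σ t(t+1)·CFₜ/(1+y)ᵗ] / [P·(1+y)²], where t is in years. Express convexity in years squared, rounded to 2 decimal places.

With y = 0.0385:
  t   CF        PV=CF/(1+0.0385)^t    t·PV        t(t+1)·PV
  1        47.50        45.7390        45.7390          91.4781
  2        47.50        44.0434        88.0868         264.2603
  3       547.50       488.8376     1,466.5129       5,866.0514
  Σ                    578.6200     1,600.3387       6,221.7898
P = 578.6200.
Convexity = Σ t(t+1)·PV / [P·(1+y)²] = 6,221.7898 / (578.6200 × 1.078482) = 9.97031.

9.97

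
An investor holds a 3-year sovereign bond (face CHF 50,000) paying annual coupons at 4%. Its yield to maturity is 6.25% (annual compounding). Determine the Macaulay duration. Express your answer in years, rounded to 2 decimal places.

2.88 years

Periodic yield y = 0.0625. Discount each cash flow and weight by its year:
  t   CF        PV=CF/(1+0.0625)^t    t·PV
  1     2,000.00     1,882.3529     1,882.3529
  2     2,000.00     1,771.6263     3,543.2526
  3    52,000.00    43,352.7376   130,058.2129
  Σ                 47,006.7169   135,483.8184
Price P = Σ PV = 47,006.7169.
Macaulay duration = Σ(t·PV) / P = 135,483.8184 / 47,006.7169 = 2.88222 years.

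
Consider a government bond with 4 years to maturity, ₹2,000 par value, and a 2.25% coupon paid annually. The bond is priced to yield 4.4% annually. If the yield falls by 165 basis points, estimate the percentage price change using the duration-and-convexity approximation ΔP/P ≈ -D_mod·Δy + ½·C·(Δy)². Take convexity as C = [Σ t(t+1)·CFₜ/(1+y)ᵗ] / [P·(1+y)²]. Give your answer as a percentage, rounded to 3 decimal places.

With y = 0.044:
  t   CF        PV=CF/(1+0.044)^t    t·PV        t(t+1)·PV
  1        45.00        43.1034        43.1034          86.2069
  2        45.00        41.2868        82.5737         247.7210
  3        45.00        39.5468       118.6403         474.5612
  4     2,045.00     1,721.4377     6,885.7509      34,428.7546
  Σ                  1,845.3748     7,130.0683      35,237.2437
P = 1,845.3748; D_Mac = 3.86375 yrs; D_mod = 3.70091 yrs; C = 17.51928.
Duration effect: -3.70091 × (-0.0165) = +0.061065
Convexity effect: 0.5 × 17.51928 × (-0.0165)² = +0.0023848
ΔP/P ≈ +0.061065 + 0.0023848 = +0.063450 = +6.3450%.

+6.345%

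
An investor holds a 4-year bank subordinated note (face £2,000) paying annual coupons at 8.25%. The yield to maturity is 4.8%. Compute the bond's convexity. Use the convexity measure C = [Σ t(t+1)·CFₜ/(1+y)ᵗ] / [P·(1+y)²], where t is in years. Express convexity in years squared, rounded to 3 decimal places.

With y = 0.048:
  t   CF        PV=CF/(1+0.048)^t    t·PV        t(t+1)·PV
  1       165.00       157.4427       157.4427         314.8855
  2       165.00       150.2316       300.4633         901.3898
  3       165.00       143.3508       430.0524       1,720.2095
  4     2,165.00     1,794.7864     7,179.1456      35,895.7280
  Σ                  2,245.8116     8,067.1040      38,832.2128
P = 2,245.8116.
Convexity = Σ t(t+1)·PV / [P·(1+y)²] = 38,832.2128 / (2,245.8116 × 1.098304) = 15.74332.

15.743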